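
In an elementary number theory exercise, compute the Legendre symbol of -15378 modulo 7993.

(-15378/7993)
  = (15378/7993)    [7993 ≡ 1 mod 4 ⇒ (-1/7993) = +1]
  = (7385/7993)    [15378 ≡ 7385 mod 7993]
  = (7993/7385)    [QR: 7385 ≡ 1 mod 4, sign kept]
  = (608/7385)    [7993 ≡ 608 mod 7385]
  = (19/7385)    [7385 ≡ 1 mod 8 ⇒ (2/7385)^5 = +1]
  = (7385/19)    [QR: 7385 ≡ 1 mod 4, sign kept]
  = (13/19)    [7385 ≡ 13 mod 19]
  = (19/13)    [QR: 13 ≡ 1 mod 4, sign kept]
  = (6/13)    [19 ≡ 6 mod 13]
  = -(3/13)    [13 ≡ 5 mod 8 ⇒ (2/13) = -1]
  = -(13/3)    [QR: 13 ≡ 1 mod 4, sign kept]
  = -(1/3)    [13 ≡ 1 mod 3]
  = -1    [(1/3) = 1]

-1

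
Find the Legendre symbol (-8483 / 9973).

-1

Reduce the numerator: -8483 ≡ 1490 (mod 9973), so (-8483 / 9973) = (1490 / 9973).
Factor out 2: 1490 = 2·745. Since 9973 ≡ 5 (mod 8), (2 / 9973) = -1. Now have -(745 / 9973).
745 ≡ 1 (mod 4), so quadratic reciprocity gives (745 / 9973) = (9973 / 745). Reduce: 9973 ≡ 288 (mod 745). Now have -(288 / 745).
Factor out 2: 288 = 2^5·9. Since 745 ≡ 1 (mod 8), (2 / 745) = +1, and (2 / 745)^5 = +1. Now have -(9 / 745).
9 ≡ 1 (mod 4), so quadratic reciprocity gives (9 / 745) = (745 / 9). Reduce: 745 ≡ 7 (mod 9). Now have -(7 / 9).
9 ≡ 1 (mod 4), so quadratic reciprocity gives (7 / 9) = (9 / 7). Reduce: 9 ≡ 2 (mod 7). Now have -(2 / 7).
Factor out 2: 2 = 2. Since 7 ≡ 7 (mod 8), (2 / 7) = +1. Now have -(1 / 7).
(1 / 7) = 1. Collecting the sign factors: -1.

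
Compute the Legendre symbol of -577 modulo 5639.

-1

(-577/5639)
  = (5062/5639)    [-577 ≡ 5062 mod 5639]
  = (2531/5639)    [5639 ≡ 7 mod 8 ⇒ (2/5639) = +1]
  = -(5639/2531)    [QR: both ≡ 3 mod 4, sign flips]
  = -(577/2531)    [5639 ≡ 577 mod 2531]
  = -(2531/577)    [QR: 577 ≡ 1 mod 4, sign kept]
  = -(223/577)    [2531 ≡ 223 mod 577]
  = -(577/223)    [QR: 577 ≡ 1 mod 4, sign kept]
  = -(131/223)    [577 ≡ 131 mod 223]
  = (223/131)    [QR: both ≡ 3 mod 4, sign flips]
  = (92/131)    [223 ≡ 92 mod 131]
  = (23/131)    [131 ≡ 3 mod 8 ⇒ (2/131)^2 = +1]
  = -(131/23)    [QR: both ≡ 3 mod 4, sign flips]
  = -(16/23)    [131 ≡ 16 mod 23]
  = -(1/23)    [23 ≡ 7 mod 8 ⇒ (2/23)^4 = +1]
  = -1    [(1/23) = 1]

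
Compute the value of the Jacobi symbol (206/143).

1

Reduce the numerator: 206 ≡ 63 (mod 143), so (206/143) = (63/143).
Both 63 ≡ 3 and 143 ≡ 3 (mod 4), so reciprocity gives (63/143) = -(143/63). Reduce: 143 ≡ 17 (mod 63). Now have -(17/63).
17 ≡ 1 (mod 4), so quadratic reciprocity gives (17/63) = (63/17). Reduce: 63 ≡ 12 (mod 17). Now have -(12/17).
Factor out 2: 12 = 2^2·3. Since 17 ≡ 1 (mod 8), (2/17) = +1, and (2/17)^2 = +1. Now have -(3/17).
17 ≡ 1 (mod 4), so quadratic reciprocity gives (3/17) = (17/3). Reduce: 17 ≡ 2 (mod 3). Now have -(2/3).
Factor out 2: 2 = 2. Since 3 ≡ 3 (mod 8), (2/3) = -1. Now have (1/3).
(1/3) = 1. Collecting the sign factors: 1.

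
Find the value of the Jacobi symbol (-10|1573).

Reduce the numerator: -10 ≡ 1563 (mod 1573), so (-10|1573) = (1563|1573).
1573 ≡ 1 (mod 4), so quadratic reciprocity gives (1563|1573) = (1573|1563). Reduce: 1573 ≡ 10 (mod 1563). Now have (10|1563).
Factor out 2: 10 = 2·5. Since 1563 ≡ 3 (mod 8), (2|1563) = -1. Now have -(5|1563).
5 ≡ 1 (mod 4), so quadratic reciprocity gives (5|1563) = (1563|5). Reduce: 1563 ≡ 3 (mod 5). Now have -(3|5).
5 ≡ 1 (mod 4), so quadratic reciprocity gives (3|5) = (5|3). Reduce: 5 ≡ 2 (mod 3). Now have -(2|3).
Factor out 2: 2 = 2. Since 3 ≡ 3 (mod 8), (2|3) = -1. Now have (1|3).
(1|3) = 1. Collecting the sign factors: 1.

1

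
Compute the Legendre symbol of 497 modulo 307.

1

Reduce the numerator: 497 ≡ 190 (mod 307), so (497/307) = (190/307).
Factor out 2: 190 = 2·95. Since 307 ≡ 3 (mod 8), (2/307) = -1. Now have -(95/307).
Both 95 ≡ 3 and 307 ≡ 3 (mod 4), so reciprocity gives (95/307) = -(307/95). Reduce: 307 ≡ 22 (mod 95). Now have (22/95).
Factor out 2: 22 = 2·11. Since 95 ≡ 7 (mod 8), (2/95) = +1. Now have (11/95).
Both 11 ≡ 3 and 95 ≡ 3 (mod 4), so reciprocity gives (11/95) = -(95/11). Reduce: 95 ≡ 7 (mod 11). Now have -(7/11).
Both 7 ≡ 3 and 11 ≡ 3 (mod 4), so reciprocity gives (7/11) = -(11/7). Reduce: 11 ≡ 4 (mod 7). Now have (4/7).
Factor out 2: 4 = 2^2. Since 7 ≡ 7 (mod 8), (2/7) = +1, and (2/7)^2 = +1. Now have (1/7).
(1/7) = 1. Collecting the sign factors: 1.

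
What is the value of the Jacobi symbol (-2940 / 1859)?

Reduce the numerator: -2940 ≡ 778 (mod 1859), so (-2940 / 1859) = (778 / 1859).
Factor out 2: 778 = 2·389. Since 1859 ≡ 3 (mod 8), (2 / 1859) = -1. Now have -(389 / 1859).
389 ≡ 1 (mod 4), so quadratic reciprocity gives (389 / 1859) = (1859 / 389). Reduce: 1859 ≡ 303 (mod 389). Now have -(303 / 389).
389 ≡ 1 (mod 4), so quadratic reciprocity gives (303 / 389) = (389 / 303). Reduce: 389 ≡ 86 (mod 303). Now have -(86 / 303).
Factor out 2: 86 = 2·43. Since 303 ≡ 7 (mod 8), (2 / 303) = +1. Now have -(43 / 303).
Both 43 ≡ 3 and 303 ≡ 3 (mod 4), so reciprocity gives (43 / 303) = -(303 / 43). Reduce: 303 ≡ 2 (mod 43). Now have (2 / 43).
Factor out 2: 2 = 2. Since 43 ≡ 3 (mod 8), (2 / 43) = -1. Now have -(1 / 43).
(1 / 43) = 1. Collecting the sign factors: -1.

-1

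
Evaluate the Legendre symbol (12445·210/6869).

1

By multiplicativity, (12445·210/6869) = (12445/6869)·(210/6869).
First factor (12445/6869):
(12445/6869)
  = (5576/6869)    [12445 ≡ 5576 mod 6869]
  = -(697/6869)    [6869 ≡ 5 mod 8 ⇒ (2/6869)^3 = -1]
  = -(6869/697)    [QR: 697 ≡ 1 mod 4, sign kept]
  = -(596/697)    [6869 ≡ 596 mod 697]
  = -(149/697)    [697 ≡ 1 mod 8 ⇒ (2/697)^2 = +1]
  = -(697/149)    [QR: 149 ≡ 1 mod 4, sign kept]
  = -(101/149)    [697 ≡ 101 mod 149]
  = -(149/101)    [QR: 101 ≡ 1 mod 4, sign kept]
  = -(48/101)    [149 ≡ 48 mod 101]
  = -(3/101)    [101 ≡ 5 mod 8 ⇒ (2/101)^4 = +1]
  = -(101/3)    [QR: 101 ≡ 1 mod 4, sign kept]
  = -(2/3)    [101 ≡ 2 mod 3]
  = (1/3)    [3 ≡ 3 mod 8 ⇒ (2/3) = -1]
  = 1    [(1/3) = 1]
Second factor (210/6869):
(210/6869)
  = -(105/6869)    [6869 ≡ 5 mod 8 ⇒ (2/6869) = -1]
  = -(6869/105)    [QR: 105 ≡ 1 mod 4, sign kept]
  = -(44/105)    [6869 ≡ 44 mod 105]
  = -(11/105)    [105 ≡ 1 mod 8 ⇒ (2/105)^2 = +1]
  = -(105/11)    [QR: 105 ≡ 1 mod 4, sign kept]
  = -(6/11)    [105 ≡ 6 mod 11]
  = (3/11)    [11 ≡ 3 mod 8 ⇒ (2/11) = -1]
  = -(11/3)    [QR: both ≡ 3 mod 4, sign flips]
  = -(2/3)    [11 ≡ 2 mod 3]
  = (1/3)    [3 ≡ 3 mod 8 ⇒ (2/3) = -1]
  = 1    [(1/3) = 1]
Product: (1)·(1) = 1.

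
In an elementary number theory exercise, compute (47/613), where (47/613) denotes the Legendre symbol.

1

613 ≡ 1 (mod 4), so quadratic reciprocity gives (47/613) = (613/47). Reduce: 613 ≡ 2 (mod 47). Now have (2/47).
Factor out 2: 2 = 2. Since 47 ≡ 7 (mod 8), (2/47) = +1. Now have (1/47).
(1/47) = 1. Collecting the sign factors: 1.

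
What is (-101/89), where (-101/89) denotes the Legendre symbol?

Reduce the numerator: -101 ≡ 77 (mod 89), so (-101/89) = (77/89).
77 ≡ 1 (mod 4), so quadratic reciprocity gives (77/89) = (89/77). Reduce: 89 ≡ 12 (mod 77). Now have (12/77).
Factor out 2: 12 = 2^2·3. Since 77 ≡ 5 (mod 8), (2/77) = -1, and (2/77)^2 = +1. Now have (3/77).
77 ≡ 1 (mod 4), so quadratic reciprocity gives (3/77) = (77/3). Reduce: 77 ≡ 2 (mod 3). Now have (2/3).
Factor out 2: 2 = 2. Since 3 ≡ 3 (mod 8), (2/3) = -1. Now have -(1/3).
(1/3) = 1. Collecting the sign factors: -1.

-1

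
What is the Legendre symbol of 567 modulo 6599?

(567/6599)
  = -(6599/567)    [QR: both ≡ 3 mod 4, sign flips]
  = -(362/567)    [6599 ≡ 362 mod 567]
  = -(181/567)    [567 ≡ 7 mod 8 ⇒ (2/567) = +1]
  = -(567/181)    [QR: 181 ≡ 1 mod 4, sign kept]
  = -(24/181)    [567 ≡ 24 mod 181]
  = (3/181)    [181 ≡ 5 mod 8 ⇒ (2/181)^3 = -1]
  = (181/3)    [QR: 181 ≡ 1 mod 4, sign kept]
  = (1/3)    [181 ≡ 1 mod 3]
  = 1    [(1/3) = 1]

1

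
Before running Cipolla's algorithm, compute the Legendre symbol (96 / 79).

(96 / 79)
  = (17 / 79)    [96 ≡ 17 mod 79]
  = (79 / 17)    [QR: 17 ≡ 1 mod 4, sign kept]
  = (11 / 17)    [79 ≡ 11 mod 17]
  = (17 / 11)    [QR: 17 ≡ 1 mod 4, sign kept]
  = (6 / 11)    [17 ≡ 6 mod 11]
  = -(3 / 11)    [11 ≡ 3 mod 8 ⇒ (2 / 11) = -1]
  = (11 / 3)    [QR: both ≡ 3 mod 4, sign flips]
  = (2 / 3)    [11 ≡ 2 mod 3]
  = -(1 / 3)    [3 ≡ 3 mod 8 ⇒ (2 / 3) = -1]
  = -1    [(1 / 3) = 1]

-1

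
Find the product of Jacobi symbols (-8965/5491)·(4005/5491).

By multiplicativity, (-8965·4005/5491) = (-8965/5491)·(4005/5491).
First factor (-8965/5491):
Reduce the numerator: -8965 ≡ 2017 (mod 5491), so (-8965/5491) = (2017/5491).
2017 ≡ 1 (mod 4), so quadratic reciprocity gives (2017/5491) = (5491/2017). Reduce: 5491 ≡ 1457 (mod 2017). Now have (1457/2017).
1457 ≡ 1 (mod 4), so quadratic reciprocity gives (1457/2017) = (2017/1457). Reduce: 2017 ≡ 560 (mod 1457). Now have (560/1457).
Factor out 2: 560 = 2^4·35. Since 1457 ≡ 1 (mod 8), (2/1457) = +1, and (2/1457)^4 = +1. Now have (35/1457).
1457 ≡ 1 (mod 4), so quadratic reciprocity gives (35/1457) = (1457/35). Reduce: 1457 ≡ 22 (mod 35). Now have (22/35).
Factor out 2: 22 = 2·11. Since 35 ≡ 3 (mod 8), (2/35) = -1. Now have -(11/35).
Both 11 ≡ 3 and 35 ≡ 3 (mod 4), so reciprocity gives (11/35) = -(35/11). Reduce: 35 ≡ 2 (mod 11). Now have (2/11).
Factor out 2: 2 = 2. Since 11 ≡ 3 (mod 8), (2/11) = -1. Now have -(1/11).
(1/11) = 1. Collecting the sign factors: -1.
Second factor (4005/5491):
4005 ≡ 1 (mod 4), so quadratic reciprocity gives (4005/5491) = (5491/4005). Reduce: 5491 ≡ 1486 (mod 4005). Now have (1486/4005).
Factor out 2: 1486 = 2·743. Since 4005 ≡ 5 (mod 8), (2/4005) = -1. Now have -(743/4005).
4005 ≡ 1 (mod 4), so quadratic reciprocity gives (743/4005) = (4005/743). Reduce: 4005 ≡ 290 (mod 743). Now have -(290/743).
Factor out 2: 290 = 2·145. Since 743 ≡ 7 (mod 8), (2/743) = +1. Now have -(145/743).
145 ≡ 1 (mod 4), so quadratic reciprocity gives (145/743) = (743/145). Reduce: 743 ≡ 18 (mod 145). Now have -(18/145).
Factor out 2: 18 = 2·9. Since 145 ≡ 1 (mod 8), (2/145) = +1. Now have -(9/145).
9 ≡ 1 (mod 4), so quadratic reciprocity gives (9/145) = (145/9). Reduce: 145 ≡ 1 (mod 9). Now have -(1/9).
(1/9) = 1. Collecting the sign factors: -1.
Product: (-1)·(-1) = 1.

1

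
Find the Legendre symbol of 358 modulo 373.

-1

(358/373)
  = -(179/373)    [373 ≡ 5 mod 8 ⇒ (2/373) = -1]
  = -(373/179)    [QR: 373 ≡ 1 mod 4, sign kept]
  = -(15/179)    [373 ≡ 15 mod 179]
  = (179/15)    [QR: both ≡ 3 mod 4, sign flips]
  = (14/15)    [179 ≡ 14 mod 15]
  = (7/15)    [15 ≡ 7 mod 8 ⇒ (2/15) = +1]
  = -(15/7)    [QR: both ≡ 3 mod 4, sign flips]
  = -(1/7)    [15 ≡ 1 mod 7]
  = -1    [(1/7) = 1]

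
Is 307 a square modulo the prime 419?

no

(307/419)
  = -(419/307)    [QR: both ≡ 3 mod 4, sign flips]
  = -(112/307)    [419 ≡ 112 mod 307]
  = -(7/307)    [307 ≡ 3 mod 8 ⇒ (2/307)^4 = +1]
  = (307/7)    [QR: both ≡ 3 mod 4, sign flips]
  = (6/7)    [307 ≡ 6 mod 7]
  = (3/7)    [7 ≡ 7 mod 8 ⇒ (2/7) = +1]
  = -(7/3)    [QR: both ≡ 3 mod 4, sign flips]
  = -(1/3)    [7 ≡ 1 mod 3]
  = -1    [(1/3) = 1]
(307/419) = -1, and 419 is prime, so 307 is not a quadratic residue mod 419.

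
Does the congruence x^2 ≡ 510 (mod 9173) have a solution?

yes

Factor out 2: 510 = 2·255. Since 9173 ≡ 5 (mod 8), (2/9173) = -1. Now have -(255/9173).
9173 ≡ 1 (mod 4), so quadratic reciprocity gives (255/9173) = (9173/255). Reduce: 9173 ≡ 248 (mod 255). Now have -(248/255).
Factor out 2: 248 = 2^3·31. Since 255 ≡ 7 (mod 8), (2/255) = +1, and (2/255)^3 = +1. Now have -(31/255).
Both 31 ≡ 3 and 255 ≡ 3 (mod 4), so reciprocity gives (31/255) = -(255/31). Reduce: 255 ≡ 7 (mod 31). Now have (7/31).
Both 7 ≡ 3 and 31 ≡ 3 (mod 4), so reciprocity gives (7/31) = -(31/7). Reduce: 31 ≡ 3 (mod 7). Now have -(3/7).
Both 3 ≡ 3 and 7 ≡ 3 (mod 4), so reciprocity gives (3/7) = -(7/3). Reduce: 7 ≡ 1 (mod 3). Now have (1/3).
(1/3) = 1. Collecting the sign factors: 1.
The Legendre symbol is 1, so x^2 ≡ 510 (mod 9173) has solution.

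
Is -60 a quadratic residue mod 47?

yes

(-60/47)
  = (34/47)    [-60 ≡ 34 mod 47]
  = (17/47)    [47 ≡ 7 mod 8 ⇒ (2/47) = +1]
  = (47/17)    [QR: 17 ≡ 1 mod 4, sign kept]
  = (13/17)    [47 ≡ 13 mod 17]
  = (17/13)    [QR: 13 ≡ 1 mod 4, sign kept]
  = (4/13)    [17 ≡ 4 mod 13]
  = (1/13)    [13 ≡ 5 mod 8 ⇒ (2/13)^2 = +1]
  = 1    [(1/13) = 1]
The Legendre symbol is 1, so x^2 ≡ -60 (mod 47) has solution.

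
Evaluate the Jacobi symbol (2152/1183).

Reduce the numerator: 2152 ≡ 969 (mod 1183), so (2152/1183) = (969/1183).
969 ≡ 1 (mod 4), so quadratic reciprocity gives (969/1183) = (1183/969). Reduce: 1183 ≡ 214 (mod 969). Now have (214/969).
Factor out 2: 214 = 2·107. Since 969 ≡ 1 (mod 8), (2/969) = +1. Now have (107/969).
969 ≡ 1 (mod 4), so quadratic reciprocity gives (107/969) = (969/107). Reduce: 969 ≡ 6 (mod 107). Now have (6/107).
Factor out 2: 6 = 2·3. Since 107 ≡ 3 (mod 8), (2/107) = -1. Now have -(3/107).
Both 3 ≡ 3 and 107 ≡ 3 (mod 4), so reciprocity gives (3/107) = -(107/3). Reduce: 107 ≡ 2 (mod 3). Now have (2/3).
Factor out 2: 2 = 2. Since 3 ≡ 3 (mod 8), (2/3) = -1. Now have -(1/3).
(1/3) = 1. Collecting the sign factors: -1.

-1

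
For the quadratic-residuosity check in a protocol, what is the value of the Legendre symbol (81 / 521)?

81 ≡ 1 (mod 4), so quadratic reciprocity gives (81 / 521) = (521 / 81). Reduce: 521 ≡ 35 (mod 81). Now have (35 / 81).
81 ≡ 1 (mod 4), so quadratic reciprocity gives (35 / 81) = (81 / 35). Reduce: 81 ≡ 11 (mod 35). Now have (11 / 35).
Both 11 ≡ 3 and 35 ≡ 3 (mod 4), so reciprocity gives (11 / 35) = -(35 / 11). Reduce: 35 ≡ 2 (mod 11). Now have -(2 / 11).
Factor out 2: 2 = 2. Since 11 ≡ 3 (mod 8), (2 / 11) = -1. Now have (1 / 11).
(1 / 11) = 1. Collecting the sign factors: 1.

1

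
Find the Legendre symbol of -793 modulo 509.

Pull out -1: (-793|509) = (-1|509)·(793|509). Since 509 ≡ 1 (mod 4), (-1|509) = +1. Now have (793|509).
Reduce the numerator: 793 ≡ 284 (mod 509), so (793|509) = (284|509).
Factor out 2: 284 = 2^2·71. Since 509 ≡ 5 (mod 8), (2|509) = -1, and (2|509)^2 = +1. Now have (71|509).
509 ≡ 1 (mod 4), so quadratic reciprocity gives (71|509) = (509|71). Reduce: 509 ≡ 12 (mod 71). Now have (12|71).
Factor out 2: 12 = 2^2·3. Since 71 ≡ 7 (mod 8), (2|71) = +1, and (2|71)^2 = +1. Now have (3|71).
Both 3 ≡ 3 and 71 ≡ 3 (mod 4), so reciprocity gives (3|71) = -(71|3). Reduce: 71 ≡ 2 (mod 3). Now have -(2|3).
Factor out 2: 2 = 2. Since 3 ≡ 3 (mod 8), (2|3) = -1. Now have (1|3).
(1|3) = 1. Collecting the sign factors: 1.

1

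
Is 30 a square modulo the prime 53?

(30/53)
  = -(15/53)    [53 ≡ 5 mod 8 ⇒ (2/53) = -1]
  = -(53/15)    [QR: 53 ≡ 1 mod 4, sign kept]
  = -(8/15)    [53 ≡ 8 mod 15]
  = -(1/15)    [15 ≡ 7 mod 8 ⇒ (2/15)^3 = +1]
  = -1    [(1/15) = 1]
The Legendre symbol is -1, so x^2 ≡ 30 (mod 53) has no solution.

no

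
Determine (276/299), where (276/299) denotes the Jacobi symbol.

(276/299)
  = (69/299)    [299 ≡ 3 mod 8 ⇒ (2/299)^2 = +1]
  = (299/69)    [QR: 69 ≡ 1 mod 4, sign kept]
  = (23/69)    [299 ≡ 23 mod 69]
  = (69/23)    [QR: 69 ≡ 1 mod 4, sign kept]
  = (0/23)    [69 ≡ 0 mod 23]
  = 0    [numerator 0, gcd > 1]

0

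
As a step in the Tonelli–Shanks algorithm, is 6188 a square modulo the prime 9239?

(6188/9239)
  = (1547/9239)    [9239 ≡ 7 mod 8 ⇒ (2/9239)^2 = +1]
  = -(9239/1547)    [QR: both ≡ 3 mod 4, sign flips]
  = -(1504/1547)    [9239 ≡ 1504 mod 1547]
  = (47/1547)    [1547 ≡ 3 mod 8 ⇒ (2/1547)^5 = -1]
  = -(1547/47)    [QR: both ≡ 3 mod 4, sign flips]
  = -(43/47)    [1547 ≡ 43 mod 47]
  = (47/43)    [QR: both ≡ 3 mod 4, sign flips]
  = (4/43)    [47 ≡ 4 mod 43]
  = (1/43)    [43 ≡ 3 mod 8 ⇒ (2/43)^2 = +1]
  = 1    [(1/43) = 1]
(6188/9239) = 1, and 9239 is prime, so 6188 is a quadratic residue mod 9239.

yes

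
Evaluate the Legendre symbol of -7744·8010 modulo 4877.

By multiplicativity, (-7744·8010 / 4877) = (-7744 / 4877)·(8010 / 4877).
First factor (-7744 / 4877):
(-7744 / 4877)
  = (7744 / 4877)    [4877 ≡ 1 mod 4 ⇒ (-1 / 4877) = +1]
  = (2867 / 4877)    [7744 ≡ 2867 mod 4877]
  = (4877 / 2867)    [QR: 4877 ≡ 1 mod 4, sign kept]
  = (2010 / 2867)    [4877 ≡ 2010 mod 2867]
  = -(1005 / 2867)    [2867 ≡ 3 mod 8 ⇒ (2 / 2867) = -1]
  = -(2867 / 1005)    [QR: 1005 ≡ 1 mod 4, sign kept]
  = -(857 / 1005)    [2867 ≡ 857 mod 1005]
  = -(1005 / 857)    [QR: 857 ≡ 1 mod 4, sign kept]
  = -(148 / 857)    [1005 ≡ 148 mod 857]
  = -(37 / 857)    [857 ≡ 1 mod 8 ⇒ (2 / 857)^2 = +1]
  = -(857 / 37)    [QR: 37 ≡ 1 mod 4, sign kept]
  = -(6 / 37)    [857 ≡ 6 mod 37]
  = (3 / 37)    [37 ≡ 5 mod 8 ⇒ (2 / 37) = -1]
  = (37 / 3)    [QR: 37 ≡ 1 mod 4, sign kept]
  = (1 / 3)    [37 ≡ 1 mod 3]
  = 1    [(1 / 3) = 1]
Second factor (8010 / 4877):
(8010 / 4877)
  = (3133 / 4877)    [8010 ≡ 3133 mod 4877]
  = (4877 / 3133)    [QR: 3133 ≡ 1 mod 4, sign kept]
  = (1744 / 3133)    [4877 ≡ 1744 mod 3133]
  = (109 / 3133)    [3133 ≡ 5 mod 8 ⇒ (2 / 3133)^4 = +1]
  = (3133 / 109)    [QR: 109 ≡ 1 mod 4, sign kept]
  = (81 / 109)    [3133 ≡ 81 mod 109]
  = (109 / 81)    [QR: 81 ≡ 1 mod 4, sign kept]
  = (28 / 81)    [109 ≡ 28 mod 81]
  = (7 / 81)    [81 ≡ 1 mod 8 ⇒ (2 / 81)^2 = +1]
  = (81 / 7)    [QR: 81 ≡ 1 mod 4, sign kept]
  = (4 / 7)    [81 ≡ 4 mod 7]
  = (1 / 7)    [7 ≡ 7 mod 8 ⇒ (2 / 7)^2 = +1]
  = 1    [(1 / 7) = 1]
Product: (1)·(1) = 1.

1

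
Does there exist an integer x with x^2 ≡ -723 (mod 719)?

Reduce the numerator: -723 ≡ 715 (mod 719), so (-723|719) = (715|719).
Both 715 ≡ 3 and 719 ≡ 3 (mod 4), so reciprocity gives (715|719) = -(719|715). Reduce: 719 ≡ 4 (mod 715). Now have -(4|715).
Factor out 2: 4 = 2^2. Since 715 ≡ 3 (mod 8), (2|715) = -1, and (2|715)^2 = +1. Now have -(1|715).
(1|715) = 1. Collecting the sign factors: -1.
(-723|719) = -1, and 719 is prime, so -723 is not a quadratic residue mod 719.

no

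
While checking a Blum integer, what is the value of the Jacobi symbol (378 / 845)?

Factor out 2: 378 = 2·189. Since 845 ≡ 5 (mod 8), (2 / 845) = -1. Now have -(189 / 845).
189 ≡ 1 (mod 4), so quadratic reciprocity gives (189 / 845) = (845 / 189). Reduce: 845 ≡ 89 (mod 189). Now have -(89 / 189).
89 ≡ 1 (mod 4), so quadratic reciprocity gives (89 / 189) = (189 / 89). Reduce: 189 ≡ 11 (mod 89). Now have -(11 / 89).
89 ≡ 1 (mod 4), so quadratic reciprocity gives (11 / 89) = (89 / 11). Reduce: 89 ≡ 1 (mod 11). Now have -(1 / 11).
(1 / 11) = 1. Collecting the sign factors: -1.

-1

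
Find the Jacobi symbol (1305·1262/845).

0

By multiplicativity, (1305·1262/845) = (1305/845)·(1262/845).
First factor (1305/845):
(1305/845)
  = (460/845)    [1305 ≡ 460 mod 845]
  = (115/845)    [845 ≡ 5 mod 8 ⇒ (2/845)^2 = +1]
  = (845/115)    [QR: 845 ≡ 1 mod 4, sign kept]
  = (40/115)    [845 ≡ 40 mod 115]
  = -(5/115)    [115 ≡ 3 mod 8 ⇒ (2/115)^3 = -1]
  = -(115/5)    [QR: 5 ≡ 1 mod 4, sign kept]
  = -(0/5)    [115 ≡ 0 mod 5]
  = 0    [numerator 0, gcd > 1]
Second factor (1262/845):
(1262/845)
  = (417/845)    [1262 ≡ 417 mod 845]
  = (845/417)    [QR: 417 ≡ 1 mod 4, sign kept]
  = (11/417)    [845 ≡ 11 mod 417]
  = (417/11)    [QR: 417 ≡ 1 mod 4, sign kept]
  = (10/11)    [417 ≡ 10 mod 11]
  = -(5/11)    [11 ≡ 3 mod 8 ⇒ (2/11) = -1]
  = -(11/5)    [QR: 5 ≡ 1 mod 4, sign kept]
  = -(1/5)    [11 ≡ 1 mod 5]
  = -1    [(1/5) = 1]
Product: (0)·(-1) = 0.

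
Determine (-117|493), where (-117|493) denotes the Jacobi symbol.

1

Reduce the numerator: -117 ≡ 376 (mod 493), so (-117|493) = (376|493).
Factor out 2: 376 = 2^3·47. Since 493 ≡ 5 (mod 8), (2|493) = -1, and (2|493)^3 = -1. Now have -(47|493).
493 ≡ 1 (mod 4), so quadratic reciprocity gives (47|493) = (493|47). Reduce: 493 ≡ 23 (mod 47). Now have -(23|47).
Both 23 ≡ 3 and 47 ≡ 3 (mod 4), so reciprocity gives (23|47) = -(47|23). Reduce: 47 ≡ 1 (mod 23). Now have (1|23).
(1|23) = 1. Collecting the sign factors: 1.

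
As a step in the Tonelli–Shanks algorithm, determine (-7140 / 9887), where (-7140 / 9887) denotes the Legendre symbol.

-1

Reduce the numerator: -7140 ≡ 2747 (mod 9887), so (-7140 / 9887) = (2747 / 9887).
Both 2747 ≡ 3 and 9887 ≡ 3 (mod 4), so reciprocity gives (2747 / 9887) = -(9887 / 2747). Reduce: 9887 ≡ 1646 (mod 2747). Now have -(1646 / 2747).
Factor out 2: 1646 = 2·823. Since 2747 ≡ 3 (mod 8), (2 / 2747) = -1. Now have (823 / 2747).
Both 823 ≡ 3 and 2747 ≡ 3 (mod 4), so reciprocity gives (823 / 2747) = -(2747 / 823). Reduce: 2747 ≡ 278 (mod 823). Now have -(278 / 823).
Factor out 2: 278 = 2·139. Since 823 ≡ 7 (mod 8), (2 / 823) = +1. Now have -(139 / 823).
Both 139 ≡ 3 and 823 ≡ 3 (mod 4), so reciprocity gives (139 / 823) = -(823 / 139). Reduce: 823 ≡ 128 (mod 139). Now have (128 / 139).
Factor out 2: 128 = 2^7. Since 139 ≡ 3 (mod 8), (2 / 139) = -1, and (2 / 139)^7 = -1. Now have -(1 / 139).
(1 / 139) = 1. Collecting the sign factors: -1.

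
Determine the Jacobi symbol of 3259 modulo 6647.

(3259|6647)
  = -(6647|3259)    [QR: both ≡ 3 mod 4, sign flips]
  = -(129|3259)    [6647 ≡ 129 mod 3259]
  = -(3259|129)    [QR: 129 ≡ 1 mod 4, sign kept]
  = -(34|129)    [3259 ≡ 34 mod 129]
  = -(17|129)    [129 ≡ 1 mod 8 ⇒ (2|129) = +1]
  = -(129|17)    [QR: 17 ≡ 1 mod 4, sign kept]
  = -(10|17)    [129 ≡ 10 mod 17]
  = -(5|17)    [17 ≡ 1 mod 8 ⇒ (2|17) = +1]
  = -(17|5)    [QR: 5 ≡ 1 mod 4, sign kept]
  = -(2|5)    [17 ≡ 2 mod 5]
  = (1|5)    [5 ≡ 5 mod 8 ⇒ (2|5) = -1]
  = 1    [(1|5) = 1]

1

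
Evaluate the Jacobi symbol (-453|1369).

Reduce the numerator: -453 ≡ 916 (mod 1369), so (-453|1369) = (916|1369).
Factor out 2: 916 = 2^2·229. Since 1369 ≡ 1 (mod 8), (2|1369) = +1, and (2|1369)^2 = +1. Now have (229|1369).
229 ≡ 1 (mod 4), so quadratic reciprocity gives (229|1369) = (1369|229). Reduce: 1369 ≡ 224 (mod 229). Now have (224|229).
Factor out 2: 224 = 2^5·7. Since 229 ≡ 5 (mod 8), (2|229) = -1, and (2|229)^5 = -1. Now have -(7|229).
229 ≡ 1 (mod 4), so quadratic reciprocity gives (7|229) = (229|7). Reduce: 229 ≡ 5 (mod 7). Now have -(5|7).
5 ≡ 1 (mod 4), so quadratic reciprocity gives (5|7) = (7|5). Reduce: 7 ≡ 2 (mod 5). Now have -(2|5).
Factor out 2: 2 = 2. Since 5 ≡ 5 (mod 8), (2|5) = -1. Now have (1|5).
(1|5) = 1. Collecting the sign factors: 1.

1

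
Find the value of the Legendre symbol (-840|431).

1

Pull out -1: (-840|431) = (-1|431)·(840|431). Since 431 ≡ 3 (mod 4), (-1|431) = -1. Now have -(840|431).
Reduce the numerator: 840 ≡ 409 (mod 431), so (840|431) = (409|431).
409 ≡ 1 (mod 4), so quadratic reciprocity gives (409|431) = (431|409). Reduce: 431 ≡ 22 (mod 409). Now have -(22|409).
Factor out 2: 22 = 2·11. Since 409 ≡ 1 (mod 8), (2|409) = +1. Now have -(11|409).
409 ≡ 1 (mod 4), so quadratic reciprocity gives (11|409) = (409|11). Reduce: 409 ≡ 2 (mod 11). Now have -(2|11).
Factor out 2: 2 = 2. Since 11 ≡ 3 (mod 8), (2|11) = -1. Now have (1|11).
(1|11) = 1. Collecting the sign factors: 1.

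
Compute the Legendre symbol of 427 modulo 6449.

(427/6449)
  = (6449/427)    [QR: 6449 ≡ 1 mod 4, sign kept]
  = (44/427)    [6449 ≡ 44 mod 427]
  = (11/427)    [427 ≡ 3 mod 8 ⇒ (2/427)^2 = +1]
  = -(427/11)    [QR: both ≡ 3 mod 4, sign flips]
  = -(9/11)    [427 ≡ 9 mod 11]
  = -(11/9)    [QR: 9 ≡ 1 mod 4, sign kept]
  = -(2/9)    [11 ≡ 2 mod 9]
  = -(1/9)    [9 ≡ 1 mod 8 ⇒ (2/9) = +1]
  = -1    [(1/9) = 1]

-1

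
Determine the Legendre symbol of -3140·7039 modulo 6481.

By multiplicativity, (-3140·7039 / 6481) = (-3140 / 6481)·(7039 / 6481).
First factor (-3140 / 6481):
(-3140 / 6481)
  = (3140 / 6481)    [6481 ≡ 1 mod 4 ⇒ (-1 / 6481) = +1]
  = (785 / 6481)    [6481 ≡ 1 mod 8 ⇒ (2 / 6481)^2 = +1]
  = (6481 / 785)    [QR: 785 ≡ 1 mod 4, sign kept]
  = (201 / 785)    [6481 ≡ 201 mod 785]
  = (785 / 201)    [QR: 201 ≡ 1 mod 4, sign kept]
  = (182 / 201)    [785 ≡ 182 mod 201]
  = (91 / 201)    [201 ≡ 1 mod 8 ⇒ (2 / 201) = +1]
  = (201 / 91)    [QR: 201 ≡ 1 mod 4, sign kept]
  = (19 / 91)    [201 ≡ 19 mod 91]
  = -(91 / 19)    [QR: both ≡ 3 mod 4, sign flips]
  = -(15 / 19)    [91 ≡ 15 mod 19]
  = (19 / 15)    [QR: both ≡ 3 mod 4, sign flips]
  = (4 / 15)    [19 ≡ 4 mod 15]
  = (1 / 15)    [15 ≡ 7 mod 8 ⇒ (2 / 15)^2 = +1]
  = 1    [(1 / 15) = 1]
Second factor (7039 / 6481):
(7039 / 6481)
  = (558 / 6481)    [7039 ≡ 558 mod 6481]
  = (279 / 6481)    [6481 ≡ 1 mod 8 ⇒ (2 / 6481) = +1]
  = (6481 / 279)    [QR: 6481 ≡ 1 mod 4, sign kept]
  = (64 / 279)    [6481 ≡ 64 mod 279]
  = (1 / 279)    [279 ≡ 7 mod 8 ⇒ (2 / 279)^6 = +1]
  = 1    [(1 / 279) = 1]
Product: (1)·(1) = 1.

1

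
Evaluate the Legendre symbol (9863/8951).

Reduce the numerator: 9863 ≡ 912 (mod 8951), so (9863/8951) = (912/8951).
Factor out 2: 912 = 2^4·57. Since 8951 ≡ 7 (mod 8), (2/8951) = +1, and (2/8951)^4 = +1. Now have (57/8951).
57 ≡ 1 (mod 4), so quadratic reciprocity gives (57/8951) = (8951/57). Reduce: 8951 ≡ 2 (mod 57). Now have (2/57).
Factor out 2: 2 = 2. Since 57 ≡ 1 (mod 8), (2/57) = +1. Now have (1/57).
(1/57) = 1. Collecting the sign factors: 1.

1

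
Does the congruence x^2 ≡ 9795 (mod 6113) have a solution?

yes

(9795|6113)
  = (3682|6113)    [9795 ≡ 3682 mod 6113]
  = (1841|6113)    [6113 ≡ 1 mod 8 ⇒ (2|6113) = +1]
  = (6113|1841)    [QR: 1841 ≡ 1 mod 4, sign kept]
  = (590|1841)    [6113 ≡ 590 mod 1841]
  = (295|1841)    [1841 ≡ 1 mod 8 ⇒ (2|1841) = +1]
  = (1841|295)    [QR: 1841 ≡ 1 mod 4, sign kept]
  = (71|295)    [1841 ≡ 71 mod 295]
  = -(295|71)    [QR: both ≡ 3 mod 4, sign flips]
  = -(11|71)    [295 ≡ 11 mod 71]
  = (71|11)    [QR: both ≡ 3 mod 4, sign flips]
  = (5|11)    [71 ≡ 5 mod 11]
  = (11|5)    [QR: 5 ≡ 1 mod 4, sign kept]
  = (1|5)    [11 ≡ 1 mod 5]
  = 1    [(1|5) = 1]
(9795|6113) = 1, and 6113 is prime, so 9795 is a quadratic residue mod 6113.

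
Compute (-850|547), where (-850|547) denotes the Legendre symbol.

-1

(-850|547)
  = (244|547)    [-850 ≡ 244 mod 547]
  = (61|547)    [547 ≡ 3 mod 8 ⇒ (2|547)^2 = +1]
  = (547|61)    [QR: 61 ≡ 1 mod 4, sign kept]
  = (59|61)    [547 ≡ 59 mod 61]
  = (61|59)    [QR: 61 ≡ 1 mod 4, sign kept]
  = (2|59)    [61 ≡ 2 mod 59]
  = -(1|59)    [59 ≡ 3 mod 8 ⇒ (2|59) = -1]
  = -1    [(1|59) = 1]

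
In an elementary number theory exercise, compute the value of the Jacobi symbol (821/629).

-1

Reduce the numerator: 821 ≡ 192 (mod 629), so (821/629) = (192/629).
Factor out 2: 192 = 2^6·3. Since 629 ≡ 5 (mod 8), (2/629) = -1, and (2/629)^6 = +1. Now have (3/629).
629 ≡ 1 (mod 4), so quadratic reciprocity gives (3/629) = (629/3). Reduce: 629 ≡ 2 (mod 3). Now have (2/3).
Factor out 2: 2 = 2. Since 3 ≡ 3 (mod 8), (2/3) = -1. Now have -(1/3).
(1/3) = 1. Collecting the sign factors: -1.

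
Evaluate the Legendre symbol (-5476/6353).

Pull out -1: (-5476/6353) = (-1/6353)·(5476/6353). Since 6353 ≡ 1 (mod 4), (-1/6353) = +1. Now have (5476/6353).
Factor out 2: 5476 = 2^2·1369. Since 6353 ≡ 1 (mod 8), (2/6353) = +1, and (2/6353)^2 = +1. Now have (1369/6353).
1369 ≡ 1 (mod 4), so quadratic reciprocity gives (1369/6353) = (6353/1369). Reduce: 6353 ≡ 877 (mod 1369). Now have (877/1369).
877 ≡ 1 (mod 4), so quadratic reciprocity gives (877/1369) = (1369/877). Reduce: 1369 ≡ 492 (mod 877). Now have (492/877).
Factor out 2: 492 = 2^2·123. Since 877 ≡ 5 (mod 8), (2/877) = -1, and (2/877)^2 = +1. Now have (123/877).
877 ≡ 1 (mod 4), so quadratic reciprocity gives (123/877) = (877/123). Reduce: 877 ≡ 16 (mod 123). Now have (16/123).
Factor out 2: 16 = 2^4. Since 123 ≡ 3 (mod 8), (2/123) = -1, and (2/123)^4 = +1. Now have (1/123).
(1/123) = 1. Collecting the sign factors: 1.

1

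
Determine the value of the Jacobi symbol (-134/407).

-1

(-134/407)
  = (273/407)    [-134 ≡ 273 mod 407]
  = (407/273)    [QR: 273 ≡ 1 mod 4, sign kept]
  = (134/273)    [407 ≡ 134 mod 273]
  = (67/273)    [273 ≡ 1 mod 8 ⇒ (2/273) = +1]
  = (273/67)    [QR: 273 ≡ 1 mod 4, sign kept]
  = (5/67)    [273 ≡ 5 mod 67]
  = (67/5)    [QR: 5 ≡ 1 mod 4, sign kept]
  = (2/5)    [67 ≡ 2 mod 5]
  = -(1/5)    [5 ≡ 5 mod 8 ⇒ (2/5) = -1]
  = -1    [(1/5) = 1]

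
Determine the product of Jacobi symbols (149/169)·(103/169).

By multiplicativity, (149·103/169) = (149/169)·(103/169).
First factor (149/169):
149 ≡ 1 (mod 4), so quadratic reciprocity gives (149/169) = (169/149). Reduce: 169 ≡ 20 (mod 149). Now have (20/149).
Factor out 2: 20 = 2^2·5. Since 149 ≡ 5 (mod 8), (2/149) = -1, and (2/149)^2 = +1. Now have (5/149).
5 ≡ 1 (mod 4), so quadratic reciprocity gives (5/149) = (149/5). Reduce: 149 ≡ 4 (mod 5). Now have (4/5).
Factor out 2: 4 = 2^2. Since 5 ≡ 5 (mod 8), (2/5) = -1, and (2/5)^2 = +1. Now have (1/5).
(1/5) = 1. Collecting the sign factors: 1.
Second factor (103/169):
169 ≡ 1 (mod 4), so quadratic reciprocity gives (103/169) = (169/103). Reduce: 169 ≡ 66 (mod 103). Now have (66/103).
Factor out 2: 66 = 2·33. Since 103 ≡ 7 (mod 8), (2/103) = +1. Now have (33/103).
33 ≡ 1 (mod 4), so quadratic reciprocity gives (33/103) = (103/33). Reduce: 103 ≡ 4 (mod 33). Now have (4/33).
Factor out 2: 4 = 2^2. Since 33 ≡ 1 (mod 8), (2/33) = +1, and (2/33)^2 = +1. Now have (1/33).
(1/33) = 1. Collecting the sign factors: 1.
Product: (1)·(1) = 1.

1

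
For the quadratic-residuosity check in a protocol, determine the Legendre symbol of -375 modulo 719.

-1

(-375/719)
  = -(375/719)    [719 ≡ 3 mod 4 ⇒ (-1/719) = -1]
  = (719/375)    [QR: both ≡ 3 mod 4, sign flips]
  = (344/375)    [719 ≡ 344 mod 375]
  = (43/375)    [375 ≡ 7 mod 8 ⇒ (2/375)^3 = +1]
  = -(375/43)    [QR: both ≡ 3 mod 4, sign flips]
  = -(31/43)    [375 ≡ 31 mod 43]
  = (43/31)    [QR: both ≡ 3 mod 4, sign flips]
  = (12/31)    [43 ≡ 12 mod 31]
  = (3/31)    [31 ≡ 7 mod 8 ⇒ (2/31)^2 = +1]
  = -(31/3)    [QR: both ≡ 3 mod 4, sign flips]
  = -(1/3)    [31 ≡ 1 mod 3]
  = -1    [(1/3) = 1]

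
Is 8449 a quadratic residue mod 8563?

(8449/8563)
  = (8563/8449)    [QR: 8449 ≡ 1 mod 4, sign kept]
  = (114/8449)    [8563 ≡ 114 mod 8449]
  = (57/8449)    [8449 ≡ 1 mod 8 ⇒ (2/8449) = +1]
  = (8449/57)    [QR: 57 ≡ 1 mod 4, sign kept]
  = (13/57)    [8449 ≡ 13 mod 57]
  = (57/13)    [QR: 13 ≡ 1 mod 4, sign kept]
  = (5/13)    [57 ≡ 5 mod 13]
  = (13/5)    [QR: 5 ≡ 1 mod 4, sign kept]
  = (3/5)    [13 ≡ 3 mod 5]
  = (5/3)    [QR: 5 ≡ 1 mod 4, sign kept]
  = (2/3)    [5 ≡ 2 mod 3]
  = -(1/3)    [3 ≡ 3 mod 8 ⇒ (2/3) = -1]
  = -1    [(1/3) = 1]
(8449/8563) = -1, and 8563 is prime, so 8449 is not a quadratic residue mod 8563.

no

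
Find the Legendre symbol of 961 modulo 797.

Reduce the numerator: 961 ≡ 164 (mod 797), so (961/797) = (164/797).
Factor out 2: 164 = 2^2·41. Since 797 ≡ 5 (mod 8), (2/797) = -1, and (2/797)^2 = +1. Now have (41/797).
41 ≡ 1 (mod 4), so quadratic reciprocity gives (41/797) = (797/41). Reduce: 797 ≡ 18 (mod 41). Now have (18/41).
Factor out 2: 18 = 2·9. Since 41 ≡ 1 (mod 8), (2/41) = +1. Now have (9/41).
9 ≡ 1 (mod 4), so quadratic reciprocity gives (9/41) = (41/9). Reduce: 41 ≡ 5 (mod 9). Now have (5/9).
5 ≡ 1 (mod 4), so quadratic reciprocity gives (5/9) = (9/5). Reduce: 9 ≡ 4 (mod 5). Now have (4/5).
Factor out 2: 4 = 2^2. Since 5 ≡ 5 (mod 8), (2/5) = -1, and (2/5)^2 = +1. Now have (1/5).
(1/5) = 1. Collecting the sign factors: 1.

1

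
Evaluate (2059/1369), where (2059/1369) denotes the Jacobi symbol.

(2059/1369)
  = (690/1369)    [2059 ≡ 690 mod 1369]
  = (345/1369)    [1369 ≡ 1 mod 8 ⇒ (2/1369) = +1]
  = (1369/345)    [QR: 345 ≡ 1 mod 4, sign kept]
  = (334/345)    [1369 ≡ 334 mod 345]
  = (167/345)    [345 ≡ 1 mod 8 ⇒ (2/345) = +1]
  = (345/167)    [QR: 345 ≡ 1 mod 4, sign kept]
  = (11/167)    [345 ≡ 11 mod 167]
  = -(167/11)    [QR: both ≡ 3 mod 4, sign flips]
  = -(2/11)    [167 ≡ 2 mod 11]
  = (1/11)    [11 ≡ 3 mod 8 ⇒ (2/11) = -1]
  = 1    [(1/11) = 1]

1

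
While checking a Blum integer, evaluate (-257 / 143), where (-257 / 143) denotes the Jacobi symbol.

(-257 / 143)
  = (29 / 143)    [-257 ≡ 29 mod 143]
  = (143 / 29)    [QR: 29 ≡ 1 mod 4, sign kept]
  = (27 / 29)    [143 ≡ 27 mod 29]
  = (29 / 27)    [QR: 29 ≡ 1 mod 4, sign kept]
  = (2 / 27)    [29 ≡ 2 mod 27]
  = -(1 / 27)    [27 ≡ 3 mod 8 ⇒ (2 / 27) = -1]
  = -1    [(1 / 27) = 1]

-1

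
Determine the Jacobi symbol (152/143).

(152/143)
  = (9/143)    [152 ≡ 9 mod 143]
  = (143/9)    [QR: 9 ≡ 1 mod 4, sign kept]
  = (8/9)    [143 ≡ 8 mod 9]
  = (1/9)    [9 ≡ 1 mod 8 ⇒ (2/9)^3 = +1]
  = 1    [(1/9) = 1]

1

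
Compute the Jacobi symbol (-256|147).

-1

(-256|147)
  = (38|147)    [-256 ≡ 38 mod 147]
  = -(19|147)    [147 ≡ 3 mod 8 ⇒ (2|147) = -1]
  = (147|19)    [QR: both ≡ 3 mod 4, sign flips]
  = (14|19)    [147 ≡ 14 mod 19]
  = -(7|19)    [19 ≡ 3 mod 8 ⇒ (2|19) = -1]
  = (19|7)    [QR: both ≡ 3 mod 4, sign flips]
  = (5|7)    [19 ≡ 5 mod 7]
  = (7|5)    [QR: 5 ≡ 1 mod 4, sign kept]
  = (2|5)    [7 ≡ 2 mod 5]
  = -(1|5)    [5 ≡ 5 mod 8 ⇒ (2|5) = -1]
  = -1    [(1|5) = 1]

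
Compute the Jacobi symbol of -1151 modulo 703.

-1

Reduce the numerator: -1151 ≡ 255 (mod 703), so (-1151|703) = (255|703).
Both 255 ≡ 3 and 703 ≡ 3 (mod 4), so reciprocity gives (255|703) = -(703|255). Reduce: 703 ≡ 193 (mod 255). Now have -(193|255).
193 ≡ 1 (mod 4), so quadratic reciprocity gives (193|255) = (255|193). Reduce: 255 ≡ 62 (mod 193). Now have -(62|193).
Factor out 2: 62 = 2·31. Since 193 ≡ 1 (mod 8), (2|193) = +1. Now have -(31|193).
193 ≡ 1 (mod 4), so quadratic reciprocity gives (31|193) = (193|31). Reduce: 193 ≡ 7 (mod 31). Now have -(7|31).
Both 7 ≡ 3 and 31 ≡ 3 (mod 4), so reciprocity gives (7|31) = -(31|7). Reduce: 31 ≡ 3 (mod 7). Now have (3|7).
Both 3 ≡ 3 and 7 ≡ 3 (mod 4), so reciprocity gives (3|7) = -(7|3). Reduce: 7 ≡ 1 (mod 3). Now have -(1|3).
(1|3) = 1. Collecting the sign factors: -1.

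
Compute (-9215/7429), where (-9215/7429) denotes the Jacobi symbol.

0

(-9215/7429)
  = (9215/7429)    [7429 ≡ 1 mod 4 ⇒ (-1/7429) = +1]
  = (1786/7429)    [9215 ≡ 1786 mod 7429]
  = -(893/7429)    [7429 ≡ 5 mod 8 ⇒ (2/7429) = -1]
  = -(7429/893)    [QR: 893 ≡ 1 mod 4, sign kept]
  = -(285/893)    [7429 ≡ 285 mod 893]
  = -(893/285)    [QR: 285 ≡ 1 mod 4, sign kept]
  = -(38/285)    [893 ≡ 38 mod 285]
  = (19/285)    [285 ≡ 5 mod 8 ⇒ (2/285) = -1]
  = (285/19)    [QR: 285 ≡ 1 mod 4, sign kept]
  = (0/19)    [285 ≡ 0 mod 19]
  = 0    [numerator 0, gcd > 1]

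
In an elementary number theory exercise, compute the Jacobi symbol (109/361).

(109/361)
  = (361/109)    [QR: 109 ≡ 1 mod 4, sign kept]
  = (34/109)    [361 ≡ 34 mod 109]
  = -(17/109)    [109 ≡ 5 mod 8 ⇒ (2/109) = -1]
  = -(109/17)    [QR: 17 ≡ 1 mod 4, sign kept]
  = -(7/17)    [109 ≡ 7 mod 17]
  = -(17/7)    [QR: 17 ≡ 1 mod 4, sign kept]
  = -(3/7)    [17 ≡ 3 mod 7]
  = (7/3)    [QR: both ≡ 3 mod 4, sign flips]
  = (1/3)    [7 ≡ 1 mod 3]
  = 1    [(1/3) = 1]

1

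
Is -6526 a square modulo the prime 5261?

no

(-6526/5261)
  = (3996/5261)    [-6526 ≡ 3996 mod 5261]
  = (999/5261)    [5261 ≡ 5 mod 8 ⇒ (2/5261)^2 = +1]
  = (5261/999)    [QR: 5261 ≡ 1 mod 4, sign kept]
  = (266/999)    [5261 ≡ 266 mod 999]
  = (133/999)    [999 ≡ 7 mod 8 ⇒ (2/999) = +1]
  = (999/133)    [QR: 133 ≡ 1 mod 4, sign kept]
  = (68/133)    [999 ≡ 68 mod 133]
  = (17/133)    [133 ≡ 5 mod 8 ⇒ (2/133)^2 = +1]
  = (133/17)    [QR: 17 ≡ 1 mod 4, sign kept]
  = (14/17)    [133 ≡ 14 mod 17]
  = (7/17)    [17 ≡ 1 mod 8 ⇒ (2/17) = +1]
  = (17/7)    [QR: 17 ≡ 1 mod 4, sign kept]
  = (3/7)    [17 ≡ 3 mod 7]
  = -(7/3)    [QR: both ≡ 3 mod 4, sign flips]
  = -(1/3)    [7 ≡ 1 mod 3]
  = -1    [(1/3) = 1]
The Legendre symbol is -1, so x^2 ≡ -6526 (mod 5261) has no solution.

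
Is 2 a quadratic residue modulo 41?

yes

(2/41)
  = (1/41)    [41 ≡ 1 mod 8 ⇒ (2/41) = +1]
  = 1    [(1/41) = 1]
The Legendre symbol is 1, so x^2 ≡ 2 (mod 41) has solution.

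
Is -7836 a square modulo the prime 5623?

no

Reduce the numerator: -7836 ≡ 3410 (mod 5623), so (-7836/5623) = (3410/5623).
Factor out 2: 3410 = 2·1705. Since 5623 ≡ 7 (mod 8), (2/5623) = +1. Now have (1705/5623).
1705 ≡ 1 (mod 4), so quadratic reciprocity gives (1705/5623) = (5623/1705). Reduce: 5623 ≡ 508 (mod 1705). Now have (508/1705).
Factor out 2: 508 = 2^2·127. Since 1705 ≡ 1 (mod 8), (2/1705) = +1, and (2/1705)^2 = +1. Now have (127/1705).
1705 ≡ 1 (mod 4), so quadratic reciprocity gives (127/1705) = (1705/127). Reduce: 1705 ≡ 54 (mod 127). Now have (54/127).
Factor out 2: 54 = 2·27. Since 127 ≡ 7 (mod 8), (2/127) = +1. Now have (27/127).
Both 27 ≡ 3 and 127 ≡ 3 (mod 4), so reciprocity gives (27/127) = -(127/27). Reduce: 127 ≡ 19 (mod 27). Now have -(19/27).
Both 19 ≡ 3 and 27 ≡ 3 (mod 4), so reciprocity gives (19/27) = -(27/19). Reduce: 27 ≡ 8 (mod 19). Now have (8/19).
Factor out 2: 8 = 2^3. Since 19 ≡ 3 (mod 8), (2/19) = -1, and (2/19)^3 = -1. Now have -(1/19).
(1/19) = 1. Collecting the sign factors: -1.
(-7836/5623) = -1, and 5623 is prime, so -7836 is not a quadratic residue mod 5623.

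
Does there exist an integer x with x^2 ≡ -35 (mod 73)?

(-35/73)
  = (38/73)    [-35 ≡ 38 mod 73]
  = (19/73)    [73 ≡ 1 mod 8 ⇒ (2/73) = +1]
  = (73/19)    [QR: 73 ≡ 1 mod 4, sign kept]
  = (16/19)    [73 ≡ 16 mod 19]
  = (1/19)    [19 ≡ 3 mod 8 ⇒ (2/19)^4 = +1]
  = 1    [(1/19) = 1]
(-35/73) = 1, and 73 is prime, so -35 is a quadratic residue mod 73.

yes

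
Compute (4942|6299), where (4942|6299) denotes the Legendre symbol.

(4942|6299)
  = -(2471|6299)    [6299 ≡ 3 mod 8 ⇒ (2|6299) = -1]
  = (6299|2471)    [QR: both ≡ 3 mod 4, sign flips]
  = (1357|2471)    [6299 ≡ 1357 mod 2471]
  = (2471|1357)    [QR: 1357 ≡ 1 mod 4, sign kept]
  = (1114|1357)    [2471 ≡ 1114 mod 1357]
  = -(557|1357)    [1357 ≡ 5 mod 8 ⇒ (2|1357) = -1]
  = -(1357|557)    [QR: 557 ≡ 1 mod 4, sign kept]
  = -(243|557)    [1357 ≡ 243 mod 557]
  = -(557|243)    [QR: 557 ≡ 1 mod 4, sign kept]
  = -(71|243)    [557 ≡ 71 mod 243]
  = (243|71)    [QR: both ≡ 3 mod 4, sign flips]
  = (30|71)    [243 ≡ 30 mod 71]
  = (15|71)    [71 ≡ 7 mod 8 ⇒ (2|71) = +1]
  = -(71|15)    [QR: both ≡ 3 mod 4, sign flips]
  = -(11|15)    [71 ≡ 11 mod 15]
  = (15|11)    [QR: both ≡ 3 mod 4, sign flips]
  = (4|11)    [15 ≡ 4 mod 11]
  = (1|11)    [11 ≡ 3 mod 8 ⇒ (2|11)^2 = +1]
  = 1    [(1|11) = 1]

1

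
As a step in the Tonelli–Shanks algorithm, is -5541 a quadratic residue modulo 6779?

no

(-5541|6779)
  = -(5541|6779)    [6779 ≡ 3 mod 4 ⇒ (-1|6779) = -1]
  = -(6779|5541)    [QR: 5541 ≡ 1 mod 4, sign kept]
  = -(1238|5541)    [6779 ≡ 1238 mod 5541]
  = (619|5541)    [5541 ≡ 5 mod 8 ⇒ (2|5541) = -1]
  = (5541|619)    [QR: 5541 ≡ 1 mod 4, sign kept]
  = (589|619)    [5541 ≡ 589 mod 619]
  = (619|589)    [QR: 589 ≡ 1 mod 4, sign kept]
  = (30|589)    [619 ≡ 30 mod 589]
  = -(15|589)    [589 ≡ 5 mod 8 ⇒ (2|589) = -1]
  = -(589|15)    [QR: 589 ≡ 1 mod 4, sign kept]
  = -(4|15)    [589 ≡ 4 mod 15]
  = -(1|15)    [15 ≡ 7 mod 8 ⇒ (2|15)^2 = +1]
  = -1    [(1|15) = 1]
The Legendre symbol is -1, so x^2 ≡ -5541 (mod 6779) has no solution.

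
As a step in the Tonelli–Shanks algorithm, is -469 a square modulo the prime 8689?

Pull out -1: (-469|8689) = (-1|8689)·(469|8689). Since 8689 ≡ 1 (mod 4), (-1|8689) = +1. Now have (469|8689).
469 ≡ 1 (mod 4), so quadratic reciprocity gives (469|8689) = (8689|469). Reduce: 8689 ≡ 247 (mod 469). Now have (247|469).
469 ≡ 1 (mod 4), so quadratic reciprocity gives (247|469) = (469|247). Reduce: 469 ≡ 222 (mod 247). Now have (222|247).
Factor out 2: 222 = 2·111. Since 247 ≡ 7 (mod 8), (2|247) = +1. Now have (111|247).
Both 111 ≡ 3 and 247 ≡ 3 (mod 4), so reciprocity gives (111|247) = -(247|111). Reduce: 247 ≡ 25 (mod 111). Now have -(25|111).
25 ≡ 1 (mod 4), so quadratic reciprocity gives (25|111) = (111|25). Reduce: 111 ≡ 11 (mod 25). Now have -(11|25).
25 ≡ 1 (mod 4), so quadratic reciprocity gives (11|25) = (25|11). Reduce: 25 ≡ 3 (mod 11). Now have -(3|11).
Both 3 ≡ 3 and 11 ≡ 3 (mod 4), so reciprocity gives (3|11) = -(11|3). Reduce: 11 ≡ 2 (mod 3). Now have (2|3).
Factor out 2: 2 = 2. Since 3 ≡ 3 (mod 8), (2|3) = -1. Now have -(1|3).
(1|3) = 1. Collecting the sign factors: -1.
(-469|8689) = -1, and 8689 is prime, so -469 is not a quadratic residue mod 8689.

no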